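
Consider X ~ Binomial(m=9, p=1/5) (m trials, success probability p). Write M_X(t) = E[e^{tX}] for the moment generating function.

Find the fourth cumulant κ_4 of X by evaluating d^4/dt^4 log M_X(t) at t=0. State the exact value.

κ_4 = K^(4)(0) = 36/625

M_X(t) = (e^(t)/5 + 4/5)^9
K_X(t) = log M_X(t) = 9*log(e^(t)/5 + 4/5)
K^(4)(t) = (36*e^(3*t) - 576*e^(2*t) + 576*e^(t))/(e^(4*t) + 16*e^(3*t) + 96*e^(2*t) + 256*e^(t) + 256)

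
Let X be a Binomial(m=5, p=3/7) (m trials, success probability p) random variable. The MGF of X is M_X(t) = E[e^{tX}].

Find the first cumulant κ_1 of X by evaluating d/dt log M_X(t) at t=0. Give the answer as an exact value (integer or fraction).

M_X(t) = (3*e^(t)/7 + 4/7)^5
K_X(t) = log M_X(t) = 5*log(3*e^(t)/7 + 4/7)
dK/dt = 15*e^(t)/(3*e^(t) + 4)

κ_1 = dK/dt |_{t=0} = 15/7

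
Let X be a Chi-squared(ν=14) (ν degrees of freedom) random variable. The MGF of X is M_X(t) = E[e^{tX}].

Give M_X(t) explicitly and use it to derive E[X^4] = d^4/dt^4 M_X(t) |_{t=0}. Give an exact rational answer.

M_X(t) = (1 - 2*t)^(-7)
dM/dt = 14/(256*t^8 - 1024*t^7 + 1792*t^6 - 1792*t^5 + 1120*t^4 - 448*t^3 + 112*t^2 - 16*t + 1)
d^2M/dt^2 = -224/(512*t^9 - 2304*t^8 + 4608*t^7 - 5376*t^6 + 4032*t^5 - 2016*t^4 + 672*t^3 - 144*t^2 + 18*t - 1)
d^3M/dt^3 = 4032/(1024*t^10 - 5120*t^9 + 11520*t^8 - 15360*t^7 + 13440*t^6 - 8064*t^5 + 3360*t^4 - 960*t^3 + 180*t^2 - 20*t + 1)
d^4M/dt^4 = -80640/(2048*t^11 - 11264*t^10 + 28160*t^9 - 42240*t^8 + 42240*t^7 - 29568*t^6 + 14784*t^5 - 5280*t^4 + 1320*t^3 - 220*t^2 + 22*t - 1)

E[X^4] = d^4M/dt^4 |_{t=0} = 80640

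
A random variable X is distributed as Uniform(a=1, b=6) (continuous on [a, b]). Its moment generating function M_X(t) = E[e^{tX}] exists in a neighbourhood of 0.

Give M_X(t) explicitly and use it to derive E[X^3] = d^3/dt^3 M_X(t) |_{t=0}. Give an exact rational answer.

E[X^3] = M′′′(0) = 259/4

M_X(t) = (e^(6*t) - e^(t))/(5*t)
M′(t) = (6*t*e^(6*t) - t*e^(t) - e^(6*t) + e^(t))/(5*t^2)
M′′(t) = (36*t^2*e^(6*t) - t^2*e^(t) - 12*t*e^(6*t) + 2*t*e^(t) + 2*e^(6*t) - 2*e^(t))/(5*t^3)
M′′′(t) = (216*t^3*e^(6*t) - t^3*e^(t) - 108*t^2*e^(6*t) + 3*t^2*e^(t) + 36*t*e^(6*t) - 6*t*e^(t) - 6*e^(6*t) + 6*e^(t))/(5*t^4)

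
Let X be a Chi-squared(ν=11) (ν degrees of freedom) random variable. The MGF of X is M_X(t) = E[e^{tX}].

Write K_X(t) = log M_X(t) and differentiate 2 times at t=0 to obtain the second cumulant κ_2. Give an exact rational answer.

M_X(t) = (1 - 2*t)^(-11/2)
K_X(t) = log M_X(t) = -11*log(1 - 2*t)/2
D^2[K](t) = 22/(4*t^2 - 4*t + 1)

κ_2 = D^2[K](0) = 22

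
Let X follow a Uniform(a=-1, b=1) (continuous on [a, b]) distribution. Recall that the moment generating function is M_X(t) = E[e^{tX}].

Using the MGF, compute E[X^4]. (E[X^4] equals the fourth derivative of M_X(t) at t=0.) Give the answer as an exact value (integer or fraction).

M_X(t) = (e^(t) - e^(-t))/(2*t)
dM/dt = (t*e^(2*t) + t - e^(2*t) + 1)*e^(-t)/(2*t^2)
d^2M/dt^2 = (t^2*e^(2*t) - t^2 - 2*t*e^(2*t) - 2*t + 2*e^(2*t) - 2)*e^(-t)/(2*t^3)
d^3M/dt^3 = (t^3*e^(2*t) + t^3 - 3*t^2*e^(2*t) + 3*t^2 + 6*t*e^(2*t) + 6*t - 6*e^(2*t) + 6)*e^(-t)/(2*t^4)
d^4M/dt^4 = (t^4*e^(2*t) - t^4 - 4*t^3*e^(2*t) - 4*t^3 + 12*t^2*e^(2*t) - 12*t^2 - 24*t*e^(2*t) - 24*t + 24*e^(2*t) - 24)*e^(-t)/(2*t^5)

E[X^4] = d^4M/dt^4 |_{t=0} = 1/5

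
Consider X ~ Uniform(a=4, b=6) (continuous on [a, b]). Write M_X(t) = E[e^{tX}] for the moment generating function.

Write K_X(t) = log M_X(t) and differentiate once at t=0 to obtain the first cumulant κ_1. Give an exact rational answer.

M_X(t) = (e^(6*t) - e^(4*t))/(2*t)
K_X(t) = log M_X(t) = -log(t) + log(e^(6*t) - e^(4*t)) - log(2)
K^(1)(t) = (6*t*e^(2*t) - 4*t - e^(2*t) + 1)/(t*e^(2*t) - t)

κ_1 = K^(1)(0) = 5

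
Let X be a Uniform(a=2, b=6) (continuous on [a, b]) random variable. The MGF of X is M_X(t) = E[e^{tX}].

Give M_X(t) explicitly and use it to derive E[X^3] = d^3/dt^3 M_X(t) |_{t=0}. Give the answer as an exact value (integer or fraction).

M_X(t) = (e^(6*t) - e^(2*t))/(4*t)
dM/dt = (6*t*e^(6*t) - 2*t*e^(2*t) - e^(6*t) + e^(2*t))/(4*t^2)
d^2M/dt^2 = (18*t^2*e^(6*t) - 2*t^2*e^(2*t) - 6*t*e^(6*t) + 2*t*e^(2*t) + e^(6*t) - e^(2*t))/(2*t^3)
d^3M/dt^3 = (108*t^3*e^(6*t) - 4*t^3*e^(2*t) - 54*t^2*e^(6*t) + 6*t^2*e^(2*t) + 18*t*e^(6*t) - 6*t*e^(2*t) - 3*e^(6*t) + 3*e^(2*t))/(2*t^4)

E[X^3] = d^3M/dt^3 |_{t=0} = 80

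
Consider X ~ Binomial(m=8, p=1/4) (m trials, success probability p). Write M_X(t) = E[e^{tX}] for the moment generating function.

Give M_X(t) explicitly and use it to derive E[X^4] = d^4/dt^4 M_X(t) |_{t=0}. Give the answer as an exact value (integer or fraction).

E[X^4] = M^(4)(0) = 1033/16

M_X(t) = (e^(t)/4 + 3/4)^8
M^(4)(t) = e^(8*t)/16 + 7203*e^(7*t)/8192 + 5103*e^(6*t)/1024 + 118125*e^(5*t)/8192 + 2835*e^(4*t)/128 + 137781*e^(3*t)/8192 + 5103*e^(2*t)/1024 + 2187*e^(t)/8192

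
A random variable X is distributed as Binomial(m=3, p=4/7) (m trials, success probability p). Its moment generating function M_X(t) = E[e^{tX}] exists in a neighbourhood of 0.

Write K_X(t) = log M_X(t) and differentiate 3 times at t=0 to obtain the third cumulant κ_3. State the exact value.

M_X(t) = (4*e^(t)/7 + 3/7)^3
K_X(t) = log M_X(t) = 3*log(4*e^(t)/7 + 3/7)
dK/dt = 12*e^(t)/(4*e^(t) + 3)
d^2K/dt^2 = 36*e^(t)/(16*e^(2*t) + 24*e^(t) + 9)
d^3K/dt^3 = (-144*e^(2*t) + 108*e^(t))/(64*e^(3*t) + 144*e^(2*t) + 108*e^(t) + 27)

κ_3 = d^3K/dt^3 |_{t=0} = -36/343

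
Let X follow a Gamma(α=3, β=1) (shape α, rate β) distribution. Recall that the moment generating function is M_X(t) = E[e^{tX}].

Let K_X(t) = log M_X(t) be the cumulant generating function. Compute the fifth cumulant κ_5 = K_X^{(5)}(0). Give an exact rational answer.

κ_5 = d^5K/dt^5 |_{t=0} = 72

M_X(t) = (1 - t)^(-3)
K_X(t) = log M_X(t) = -3*log(1 - t)
dK/dt = -3/(t - 1)
d^2K/dt^2 = 3/(t^2 - 2*t + 1)
d^3K/dt^3 = -6/(t^3 - 3*t^2 + 3*t - 1)
d^4K/dt^4 = 18/(t^4 - 4*t^3 + 6*t^2 - 4*t + 1)
d^5K/dt^5 = -72/(t^5 - 5*t^4 + 10*t^3 - 10*t^2 + 5*t - 1)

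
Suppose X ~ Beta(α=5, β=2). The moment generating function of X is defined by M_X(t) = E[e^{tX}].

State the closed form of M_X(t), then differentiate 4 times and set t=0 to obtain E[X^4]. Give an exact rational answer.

M_X(t) = ₁F₁(5; 7; t)
D^4[M](t) = ₁F₁(9; 11; t)/3

E[X^4] = D^4[M](0) = 1/3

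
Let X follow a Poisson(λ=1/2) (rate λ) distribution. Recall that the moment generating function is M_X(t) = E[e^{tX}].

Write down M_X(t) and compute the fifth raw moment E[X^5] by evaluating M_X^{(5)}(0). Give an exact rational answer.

E[X^5] = d^5M/dt^5 |_{t=0} = 257/32

M_X(t) = e^(e^(t)/2 - 1/2)
dM/dt = e^(-1/2)*e^(t)*e^(e^(t)/2)/2
d^2M/dt^2 = (e^(2*t)*e^(e^(t)/2) + 2*e^(t)*e^(e^(t)/2))*e^(-1/2)/4
d^3M/dt^3 = (e^(3*t)*e^(e^(t)/2) + 6*e^(2*t)*e^(e^(t)/2) + 4*e^(t)*e^(e^(t)/2))*e^(-1/2)/8
d^4M/dt^4 = (e^(4*t)*e^(e^(t)/2) + 12*e^(3*t)*e^(e^(t)/2) + 28*e^(2*t)*e^(e^(t)/2) + 8*e^(t)*e^(e^(t)/2))*e^(-1/2)/16
d^5M/dt^5 = (e^(5*t)*e^(e^(t)/2) + 20*e^(4*t)*e^(e^(t)/2) + 100*e^(3*t)*e^(e^(t)/2) + 120*e^(2*t)*e^(e^(t)/2) + 16*e^(t)*e^(e^(t)/2))*e^(-1/2)/32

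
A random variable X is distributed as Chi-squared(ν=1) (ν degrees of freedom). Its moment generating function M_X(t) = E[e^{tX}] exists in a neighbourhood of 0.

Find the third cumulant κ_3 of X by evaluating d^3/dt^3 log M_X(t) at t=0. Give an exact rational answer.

κ_3 = d^3K/dt^3 |_{t=0} = 8

M_X(t) = 1/√(1 - 2*t)
K_X(t) = log M_X(t) = -log(1 - 2*t)/2
dK/dt = -1/(2*t - 1)
d^2K/dt^2 = 2/(4*t^2 - 4*t + 1)
d^3K/dt^3 = -8/(8*t^3 - 12*t^2 + 6*t - 1)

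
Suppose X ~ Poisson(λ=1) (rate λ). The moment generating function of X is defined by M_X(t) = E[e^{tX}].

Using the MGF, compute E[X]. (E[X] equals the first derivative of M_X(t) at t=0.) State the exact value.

M_X(t) = e^(e^(t) - 1)
dM/dt = e^(-1)*e^(t)*e^(e^(t))

E[X] = dM/dt |_{t=0} = 1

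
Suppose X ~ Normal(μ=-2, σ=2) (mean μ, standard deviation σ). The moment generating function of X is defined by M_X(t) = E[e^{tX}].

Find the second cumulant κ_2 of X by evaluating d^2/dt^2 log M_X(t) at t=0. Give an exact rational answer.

κ_2 = K^(2)(0) = 4

M_X(t) = e^(2*t^2 - 2*t)
K_X(t) = log M_X(t) = 2*t^2 - 2*t
K^(2)(t) = 4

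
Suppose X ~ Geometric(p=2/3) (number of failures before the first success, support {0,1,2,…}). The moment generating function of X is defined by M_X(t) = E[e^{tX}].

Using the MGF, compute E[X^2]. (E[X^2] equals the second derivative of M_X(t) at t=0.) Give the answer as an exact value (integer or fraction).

M_X(t) = 2/(3*(1 - e^(t)/3))
D^2[M](t) = (-2*e^(2*t) - 6*e^(t))/(e^(3*t) - 9*e^(2*t) + 27*e^(t) - 27)

E[X^2] = D^2[M](0) = 1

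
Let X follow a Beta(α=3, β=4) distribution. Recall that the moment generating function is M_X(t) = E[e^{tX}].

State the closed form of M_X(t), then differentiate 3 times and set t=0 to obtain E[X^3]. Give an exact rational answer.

M_X(t) = ₁F₁(3; 7; t)
dM/dt = 3*₁F₁(4; 8; t)/7
d^2M/dt^2 = 3*₁F₁(5; 9; t)/14
d^3M/dt^3 = 5*₁F₁(6; 10; t)/42

E[X^3] = d^3M/dt^3 |_{t=0} = 5/42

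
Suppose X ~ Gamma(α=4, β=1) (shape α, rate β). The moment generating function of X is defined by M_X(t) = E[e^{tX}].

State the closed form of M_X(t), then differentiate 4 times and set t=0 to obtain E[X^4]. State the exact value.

M_X(t) = (1 - t)^(-4)
dM/dt = -4/(t^5 - 5*t^4 + 10*t^3 - 10*t^2 + 5*t - 1)
d^2M/dt^2 = 20/(t^6 - 6*t^5 + 15*t^4 - 20*t^3 + 15*t^2 - 6*t + 1)
d^3M/dt^3 = -120/(t^7 - 7*t^6 + 21*t^5 - 35*t^4 + 35*t^3 - 21*t^2 + 7*t - 1)
d^4M/dt^4 = 840/(t^8 - 8*t^7 + 28*t^6 - 56*t^5 + 70*t^4 - 56*t^3 + 28*t^2 - 8*t + 1)

E[X^4] = d^4M/dt^4 |_{t=0} = 840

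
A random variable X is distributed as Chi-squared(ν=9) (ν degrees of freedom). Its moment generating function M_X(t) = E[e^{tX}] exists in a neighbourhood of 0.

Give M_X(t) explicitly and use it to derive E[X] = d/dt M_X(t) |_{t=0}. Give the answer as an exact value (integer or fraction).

M_X(t) = (1 - 2*t)^(-9/2)
dM/dt = -9/(32*t^5*√(1 - 2*t) - 80*t^4*√(1 - 2*t) + 80*t^3*√(1 - 2*t) - 40*t^2*√(1 - 2*t) + 10*t*√(1 - 2*t) - √(1 - 2*t))

E[X] = dM/dt |_{t=0} = 9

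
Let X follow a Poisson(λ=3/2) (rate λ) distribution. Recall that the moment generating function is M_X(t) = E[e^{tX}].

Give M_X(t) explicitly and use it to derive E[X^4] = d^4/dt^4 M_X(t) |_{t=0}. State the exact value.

M_X(t) = e^(3*e^(t)/2 - 3/2)
M′(t) = 3*e^(-3/2)*e^(t)*e^(3*e^(t)/2)/2
M′′(t) = (9*e^(2*t)*e^(3*e^(t)/2) + 6*e^(t)*e^(3*e^(t)/2))*e^(-3/2)/4
M′′′(t) = (27*e^(3*t)*e^(3*e^(t)/2) + 54*e^(2*t)*e^(3*e^(t)/2) + 12*e^(t)*e^(3*e^(t)/2))*e^(-3/2)/8
M′′′′(t) = (81*e^(4*t)*e^(3*e^(t)/2) + 324*e^(3*t)*e^(3*e^(t)/2) + 252*e^(2*t)*e^(3*e^(t)/2) + 24*e^(t)*e^(3*e^(t)/2))*e^(-3/2)/16

E[X^4] = M′′′′(0) = 681/16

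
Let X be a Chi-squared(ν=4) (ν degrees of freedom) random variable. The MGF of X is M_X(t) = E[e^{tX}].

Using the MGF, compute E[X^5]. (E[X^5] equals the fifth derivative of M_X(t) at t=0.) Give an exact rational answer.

M_X(t) = (1 - 2*t)^(-2)
M^(5)(t) = -23040/(128*t^7 - 448*t^6 + 672*t^5 - 560*t^4 + 280*t^3 - 84*t^2 + 14*t - 1)

E[X^5] = M^(5)(0) = 23040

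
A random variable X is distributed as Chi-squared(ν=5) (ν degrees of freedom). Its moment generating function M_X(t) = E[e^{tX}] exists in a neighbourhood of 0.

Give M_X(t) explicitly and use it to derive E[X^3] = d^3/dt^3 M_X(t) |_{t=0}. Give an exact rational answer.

M_X(t) = (1 - 2*t)^(-5/2)
M′(t) = -5/(8*t^3*√(1 - 2*t) - 12*t^2*√(1 - 2*t) + 6*t*√(1 - 2*t) - √(1 - 2*t))
M′′(t) = 35/(16*t^4*√(1 - 2*t) - 32*t^3*√(1 - 2*t) + 24*t^2*√(1 - 2*t) - 8*t*√(1 - 2*t) + √(1 - 2*t))
M′′′(t) = -315/(32*t^5*√(1 - 2*t) - 80*t^4*√(1 - 2*t) + 80*t^3*√(1 - 2*t) - 40*t^2*√(1 - 2*t) + 10*t*√(1 - 2*t) - √(1 - 2*t))

E[X^3] = M′′′(0) = 315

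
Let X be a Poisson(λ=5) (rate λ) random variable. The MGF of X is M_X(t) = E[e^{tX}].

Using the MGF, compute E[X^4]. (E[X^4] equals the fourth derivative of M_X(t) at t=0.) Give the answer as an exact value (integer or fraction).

M_X(t) = e^(5*e^(t) - 5)
M^(4)(t) = (625*e^(4*t)*e^(5*e^(t)) + 750*e^(3*t)*e^(5*e^(t)) + 175*e^(2*t)*e^(5*e^(t)) + 5*e^(t)*e^(5*e^(t)))*e^(-5)

E[X^4] = M^(4)(0) = 1555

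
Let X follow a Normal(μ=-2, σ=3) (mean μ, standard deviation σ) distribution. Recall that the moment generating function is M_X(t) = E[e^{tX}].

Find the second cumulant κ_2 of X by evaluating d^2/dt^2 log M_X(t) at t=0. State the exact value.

M_X(t) = e^(9*t^2/2 - 2*t)
K_X(t) = log M_X(t) = 9*t^2/2 - 2*t
D^2[K](t) = 9

κ_2 = D^2[K](0) = 9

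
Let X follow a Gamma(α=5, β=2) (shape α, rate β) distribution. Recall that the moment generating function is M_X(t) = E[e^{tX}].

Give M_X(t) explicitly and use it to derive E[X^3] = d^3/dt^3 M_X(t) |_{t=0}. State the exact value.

E[X^3] = d^3M/dt^3 |_{t=0} = 105/4

M_X(t) = 32/(2 - t)^5
dM/dt = 160/(t^6 - 12*t^5 + 60*t^4 - 160*t^3 + 240*t^2 - 192*t + 64)
d^2M/dt^2 = -960/(t^7 - 14*t^6 + 84*t^5 - 280*t^4 + 560*t^3 - 672*t^2 + 448*t - 128)
d^3M/dt^3 = 6720/(t^8 - 16*t^7 + 112*t^6 - 448*t^5 + 1120*t^4 - 1792*t^3 + 1792*t^2 - 1024*t + 256)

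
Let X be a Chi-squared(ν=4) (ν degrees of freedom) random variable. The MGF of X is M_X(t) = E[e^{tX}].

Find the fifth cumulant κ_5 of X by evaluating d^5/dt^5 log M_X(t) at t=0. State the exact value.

κ_5 = K′′′′′(0) = 1536

M_X(t) = (1 - 2*t)^(-2)
K_X(t) = log M_X(t) = -2*log(1 - 2*t)
K′(t) = -4/(2*t - 1)
K′′(t) = 8/(4*t^2 - 4*t + 1)
K′′′(t) = -32/(8*t^3 - 12*t^2 + 6*t - 1)
K′′′′(t) = 192/(16*t^4 - 32*t^3 + 24*t^2 - 8*t + 1)
K′′′′′(t) = -1536/(32*t^5 - 80*t^4 + 80*t^3 - 40*t^2 + 10*t - 1)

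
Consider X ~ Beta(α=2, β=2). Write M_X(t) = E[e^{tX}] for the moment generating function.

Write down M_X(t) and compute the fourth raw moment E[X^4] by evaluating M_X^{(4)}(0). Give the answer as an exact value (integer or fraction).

M_X(t) = ₁F₁(2; 4; t)
dM/dt = ₁F₁(3; 5; t)/2
d^2M/dt^2 = 3*₁F₁(4; 6; t)/10
d^3M/dt^3 = ₁F₁(5; 7; t)/5
d^4M/dt^4 = ₁F₁(6; 8; t)/7

E[X^4] = d^4M/dt^4 |_{t=0} = 1/7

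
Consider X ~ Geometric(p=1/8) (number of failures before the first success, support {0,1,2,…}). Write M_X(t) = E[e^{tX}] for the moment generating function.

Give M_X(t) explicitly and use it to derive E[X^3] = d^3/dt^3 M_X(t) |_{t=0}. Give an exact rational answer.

M_X(t) = 1/(8*(1 - 7*e^(t)/8))
dM/dt = 7*e^(t)/(49*e^(2*t) - 112*e^(t) + 64)
d^2M/dt^2 = (-49*e^(2*t) - 56*e^(t))/(343*e^(3*t) - 1176*e^(2*t) + 1344*e^(t) - 512)
d^3M/dt^3 = (343*e^(3*t) + 1568*e^(2*t) + 448*e^(t))/(2401*e^(4*t) - 10976*e^(3*t) + 18816*e^(2*t) - 14336*e^(t) + 4096)

E[X^3] = d^3M/dt^3 |_{t=0} = 2359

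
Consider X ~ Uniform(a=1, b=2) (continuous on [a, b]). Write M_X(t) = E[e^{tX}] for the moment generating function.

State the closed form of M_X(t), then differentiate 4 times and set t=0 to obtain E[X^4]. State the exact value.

M_X(t) = (e^(2*t) - e^(t))/t
M′(t) = (2*t*e^(2*t) - t*e^(t) - e^(2*t) + e^(t))/t^2
M′′(t) = (4*t^2*e^(2*t) - t^2*e^(t) - 4*t*e^(2*t) + 2*t*e^(t) + 2*e^(2*t) - 2*e^(t))/t^3
M′′′(t) = (8*t^3*e^(2*t) - t^3*e^(t) - 12*t^2*e^(2*t) + 3*t^2*e^(t) + 12*t*e^(2*t) - 6*t*e^(t) - 6*e^(2*t) + 6*e^(t))/t^4
M′′′′(t) = (16*t^4*e^(2*t) - t^4*e^(t) - 32*t^3*e^(2*t) + 4*t^3*e^(t) + 48*t^2*e^(2*t) - 12*t^2*e^(t) - 48*t*e^(2*t) + 24*t*e^(t) + 24*e^(2*t) - 24*e^(t))/t^5

E[X^4] = M′′′′(0) = 31/5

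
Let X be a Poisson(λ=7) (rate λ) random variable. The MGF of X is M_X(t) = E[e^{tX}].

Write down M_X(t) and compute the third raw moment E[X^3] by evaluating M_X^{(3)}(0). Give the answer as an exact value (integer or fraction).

M_X(t) = e^(7*e^(t) - 7)
dM/dt = 7*e^(-7)*e^(t)*e^(7*e^(t))
d^2M/dt^2 = (49*e^(2*t)*e^(7*e^(t)) + 7*e^(t)*e^(7*e^(t)))*e^(-7)
d^3M/dt^3 = (343*e^(3*t)*e^(7*e^(t)) + 147*e^(2*t)*e^(7*e^(t)) + 7*e^(t)*e^(7*e^(t)))*e^(-7)

E[X^3] = d^3M/dt^3 |_{t=0} = 497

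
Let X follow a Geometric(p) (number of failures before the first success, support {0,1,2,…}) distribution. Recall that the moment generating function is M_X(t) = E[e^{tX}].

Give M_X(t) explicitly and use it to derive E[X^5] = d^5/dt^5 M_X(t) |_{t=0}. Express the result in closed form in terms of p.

E[X^5] = M^(5)(0) = -1 + 31/p - 180/p^2 + 390/p^3 - 360/p^4 + 120/p^5

M_X(t) = p/(-(1 - p)*e^(t) + 1)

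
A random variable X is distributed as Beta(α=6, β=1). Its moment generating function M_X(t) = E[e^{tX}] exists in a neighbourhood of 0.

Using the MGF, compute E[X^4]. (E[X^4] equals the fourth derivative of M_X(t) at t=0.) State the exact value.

M_X(t) = ₁F₁(6; 7; t)
M′(t) = 6*₁F₁(7; 8; t)/7
M′′(t) = 3*₁F₁(8; 9; t)/4
M′′′(t) = 2*₁F₁(9; 10; t)/3
M′′′′(t) = 3*₁F₁(10; 11; t)/5

E[X^4] = M′′′′(0) = 3/5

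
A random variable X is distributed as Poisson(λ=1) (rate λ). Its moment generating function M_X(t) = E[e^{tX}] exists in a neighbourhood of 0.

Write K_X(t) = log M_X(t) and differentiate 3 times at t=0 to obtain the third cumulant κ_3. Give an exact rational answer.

κ_3 = K′′′(0) = 1

M_X(t) = e^(e^(t) - 1)
K_X(t) = log M_X(t) = e^(t) - 1
K′(t) = e^(t)
K′′(t) = e^(t)
K′′′(t) = e^(t)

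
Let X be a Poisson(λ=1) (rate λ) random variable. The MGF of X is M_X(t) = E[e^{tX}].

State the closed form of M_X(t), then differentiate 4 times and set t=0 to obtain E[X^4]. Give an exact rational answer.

M_X(t) = e^(e^(t) - 1)
M′(t) = e^(-1)*e^(t)*e^(e^(t))
M′′(t) = (e^(2*t)*e^(e^(t)) + e^(t)*e^(e^(t)))*e^(-1)
M′′′(t) = (e^(3*t)*e^(e^(t)) + 3*e^(2*t)*e^(e^(t)) + e^(t)*e^(e^(t)))*e^(-1)
M′′′′(t) = (e^(4*t)*e^(e^(t)) + 6*e^(3*t)*e^(e^(t)) + 7*e^(2*t)*e^(e^(t)) + e^(t)*e^(e^(t)))*e^(-1)

E[X^4] = M′′′′(0) = 15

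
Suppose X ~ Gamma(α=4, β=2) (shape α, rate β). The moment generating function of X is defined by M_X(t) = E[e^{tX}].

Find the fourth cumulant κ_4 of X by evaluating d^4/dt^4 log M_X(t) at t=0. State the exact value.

κ_4 = K^(4)(0) = 3/2

M_X(t) = 16/(2 - t)^4
K_X(t) = log M_X(t) = -4*log(2 - t) + 4*log(2)
K^(4)(t) = 24/(t^4 - 8*t^3 + 24*t^2 - 32*t + 16)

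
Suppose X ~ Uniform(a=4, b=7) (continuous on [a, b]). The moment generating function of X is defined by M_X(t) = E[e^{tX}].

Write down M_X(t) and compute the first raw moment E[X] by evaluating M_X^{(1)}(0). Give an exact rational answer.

E[X] = D[M](0) = 11/2

M_X(t) = (e^(7*t) - e^(4*t))/(3*t)
D[M](t) = (7*t*e^(7*t) - 4*t*e^(4*t) - e^(7*t) + e^(4*t))/(3*t^2)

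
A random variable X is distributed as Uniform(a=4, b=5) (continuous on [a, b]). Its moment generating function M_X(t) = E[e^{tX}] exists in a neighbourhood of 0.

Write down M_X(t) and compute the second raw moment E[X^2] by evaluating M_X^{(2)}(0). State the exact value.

E[X^2] = M′′(0) = 61/3

M_X(t) = (e^(5*t) - e^(4*t))/t
M′(t) = (5*t*e^(5*t) - 4*t*e^(4*t) - e^(5*t) + e^(4*t))/t^2
M′′(t) = (25*t^2*e^(5*t) - 16*t^2*e^(4*t) - 10*t*e^(5*t) + 8*t*e^(4*t) + 2*e^(5*t) - 2*e^(4*t))/t^3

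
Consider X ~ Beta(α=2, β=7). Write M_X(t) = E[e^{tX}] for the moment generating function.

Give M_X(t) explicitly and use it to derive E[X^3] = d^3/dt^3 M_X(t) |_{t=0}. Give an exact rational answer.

M_X(t) = ₁F₁(2; 9; t)
D^3[M](t) = 4*₁F₁(5; 12; t)/165

E[X^3] = D^3[M](0) = 4/165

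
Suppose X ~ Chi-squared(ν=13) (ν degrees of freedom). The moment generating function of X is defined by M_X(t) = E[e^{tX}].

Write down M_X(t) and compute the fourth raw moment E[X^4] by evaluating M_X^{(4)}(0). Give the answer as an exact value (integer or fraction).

M_X(t) = (1 - 2*t)^(-13/2)

E[X^4] = M^(4)(0) = 62985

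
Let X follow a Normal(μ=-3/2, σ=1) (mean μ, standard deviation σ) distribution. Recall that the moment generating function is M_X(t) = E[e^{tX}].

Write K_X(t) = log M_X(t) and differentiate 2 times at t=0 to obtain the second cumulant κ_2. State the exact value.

κ_2 = d^2K/dt^2 |_{t=0} = 1

M_X(t) = e^(t^2/2 - 3*t/2)
K_X(t) = log M_X(t) = t^2/2 - 3*t/2
dK/dt = t - 3/2
d^2K/dt^2 = 1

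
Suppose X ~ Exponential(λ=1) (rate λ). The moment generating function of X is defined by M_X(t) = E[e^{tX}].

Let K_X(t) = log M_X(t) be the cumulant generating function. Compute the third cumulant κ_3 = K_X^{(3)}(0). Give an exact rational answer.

M_X(t) = 1/(1 - t)
K_X(t) = log M_X(t) = -log(1 - t)
K^(3)(t) = -2/(t^3 - 3*t^2 + 3*t - 1)

κ_3 = K^(3)(0) = 2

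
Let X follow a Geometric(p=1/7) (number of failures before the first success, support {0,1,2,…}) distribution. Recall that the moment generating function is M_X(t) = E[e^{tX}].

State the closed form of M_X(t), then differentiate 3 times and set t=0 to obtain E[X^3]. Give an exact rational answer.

M_X(t) = 1/(7*(1 - 6*e^(t)/7))
M^(3)(t) = (216*e^(3*t) + 1008*e^(2*t) + 294*e^(t))/(1296*e^(4*t) - 6048*e^(3*t) + 10584*e^(2*t) - 8232*e^(t) + 2401)

E[X^3] = M^(3)(0) = 1518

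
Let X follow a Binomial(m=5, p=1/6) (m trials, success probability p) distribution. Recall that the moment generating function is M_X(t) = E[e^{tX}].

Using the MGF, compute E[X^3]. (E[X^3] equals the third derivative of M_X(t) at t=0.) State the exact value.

E[X^3] = M^(3)(0) = 25/9

M_X(t) = (e^(t)/6 + 5/6)^5
M^(3)(t) = 125*e^(5*t)/7776 + 50*e^(4*t)/243 + 125*e^(3*t)/144 + 625*e^(2*t)/486 + 3125*e^(t)/7776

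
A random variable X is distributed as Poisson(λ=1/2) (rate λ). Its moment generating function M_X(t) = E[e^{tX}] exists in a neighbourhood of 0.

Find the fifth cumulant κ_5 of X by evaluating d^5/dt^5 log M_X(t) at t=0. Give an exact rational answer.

κ_5 = K^(5)(0) = 1/2

M_X(t) = e^(e^(t)/2 - 1/2)
K_X(t) = log M_X(t) = e^(t)/2 - 1/2
K^(5)(t) = e^(t)/2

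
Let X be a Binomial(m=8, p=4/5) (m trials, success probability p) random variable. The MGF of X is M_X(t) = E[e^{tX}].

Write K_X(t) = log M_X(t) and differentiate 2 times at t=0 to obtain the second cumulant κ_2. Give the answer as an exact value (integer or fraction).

κ_2 = K′′(0) = 32/25

M_X(t) = (4*e^(t)/5 + 1/5)^8
K_X(t) = log M_X(t) = 8*log(4*e^(t)/5 + 1/5)
K′(t) = 32*e^(t)/(4*e^(t) + 1)
K′′(t) = 32*e^(t)/(16*e^(2*t) + 8*e^(t) + 1)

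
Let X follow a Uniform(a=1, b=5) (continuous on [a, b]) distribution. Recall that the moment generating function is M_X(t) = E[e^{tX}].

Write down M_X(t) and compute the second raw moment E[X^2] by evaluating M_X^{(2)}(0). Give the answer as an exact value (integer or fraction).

M_X(t) = (e^(5*t) - e^(t))/(4*t)
M′(t) = (5*t*e^(5*t) - t*e^(t) - e^(5*t) + e^(t))/(4*t^2)
M′′(t) = (25*t^2*e^(5*t) - t^2*e^(t) - 10*t*e^(5*t) + 2*t*e^(t) + 2*e^(5*t) - 2*e^(t))/(4*t^3)

E[X^2] = M′′(0) = 31/3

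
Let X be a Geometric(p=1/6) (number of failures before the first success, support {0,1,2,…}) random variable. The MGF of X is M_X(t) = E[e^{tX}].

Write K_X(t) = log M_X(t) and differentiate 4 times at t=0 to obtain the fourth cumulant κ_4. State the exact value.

κ_4 = D^4[K](0) = 5430

M_X(t) = 1/(6*(1 - 5*e^(t)/6))
K_X(t) = log M_X(t) = -log(1 - 5*e^(t)/6) - log(6)
D^4[K](t) = (750*e^(3*t) + 3600*e^(2*t) + 1080*e^(t))/(625*e^(4*t) - 3000*e^(3*t) + 5400*e^(2*t) - 4320*e^(t) + 1296)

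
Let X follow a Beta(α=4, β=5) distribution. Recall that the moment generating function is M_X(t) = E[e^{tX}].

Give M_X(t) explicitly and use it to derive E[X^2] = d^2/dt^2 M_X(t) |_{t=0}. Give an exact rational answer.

M_X(t) = ₁F₁(4; 9; t)
dM/dt = 4*₁F₁(5; 10; t)/9
d^2M/dt^2 = 2*₁F₁(6; 11; t)/9

E[X^2] = d^2M/dt^2 |_{t=0} = 2/9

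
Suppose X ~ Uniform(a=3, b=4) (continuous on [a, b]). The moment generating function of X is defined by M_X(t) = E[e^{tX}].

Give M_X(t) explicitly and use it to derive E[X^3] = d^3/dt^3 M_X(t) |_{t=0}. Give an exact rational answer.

M_X(t) = (e^(4*t) - e^(3*t))/t
M^(3)(t) = (64*t^3*e^(4*t) - 27*t^3*e^(3*t) - 48*t^2*e^(4*t) + 27*t^2*e^(3*t) + 24*t*e^(4*t) - 18*t*e^(3*t) - 6*e^(4*t) + 6*e^(3*t))/t^4

E[X^3] = M^(3)(0) = 175/4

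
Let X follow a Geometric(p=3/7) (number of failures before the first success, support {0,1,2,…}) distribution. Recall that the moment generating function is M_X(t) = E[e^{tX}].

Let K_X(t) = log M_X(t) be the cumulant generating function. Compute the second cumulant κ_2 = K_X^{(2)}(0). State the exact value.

κ_2 = d^2K/dt^2 |_{t=0} = 28/9

M_X(t) = 3/(7*(1 - 4*e^(t)/7))
K_X(t) = log M_X(t) = -log(1 - 4*e^(t)/7) - log(7) + log(3)
dK/dt = -4*e^(t)/(4*e^(t) - 7)
d^2K/dt^2 = 28*e^(t)/(16*e^(2*t) - 56*e^(t) + 49)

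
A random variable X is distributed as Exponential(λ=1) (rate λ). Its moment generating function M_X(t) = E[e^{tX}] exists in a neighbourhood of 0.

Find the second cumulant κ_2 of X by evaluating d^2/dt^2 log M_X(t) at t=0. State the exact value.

M_X(t) = 1/(1 - t)
K_X(t) = log M_X(t) = -log(1 - t)
K′(t) = -1/(t - 1)
K′′(t) = 1/(t^2 - 2*t + 1)

κ_2 = K′′(0) = 1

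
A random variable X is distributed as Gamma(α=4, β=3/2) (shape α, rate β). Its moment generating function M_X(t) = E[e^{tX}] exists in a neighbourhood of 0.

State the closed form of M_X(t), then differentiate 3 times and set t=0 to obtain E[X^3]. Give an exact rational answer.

M_X(t) = 81/(16*(3/2 - t)^4)
dM/dt = -648/(32*t^5 - 240*t^4 + 720*t^3 - 1080*t^2 + 810*t - 243)
d^2M/dt^2 = 6480/(64*t^6 - 576*t^5 + 2160*t^4 - 4320*t^3 + 4860*t^2 - 2916*t + 729)
d^3M/dt^3 = -77760/(128*t^7 - 1344*t^6 + 6048*t^5 - 15120*t^4 + 22680*t^3 - 20412*t^2 + 10206*t - 2187)

E[X^3] = d^3M/dt^3 |_{t=0} = 320/9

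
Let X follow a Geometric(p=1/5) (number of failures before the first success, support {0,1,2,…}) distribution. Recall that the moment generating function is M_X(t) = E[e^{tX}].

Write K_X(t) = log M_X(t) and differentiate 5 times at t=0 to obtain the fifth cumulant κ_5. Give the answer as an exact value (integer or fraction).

M_X(t) = 1/(5*(1 - 4*e^(t)/5))
K_X(t) = log M_X(t) = -log(1 - 4*e^(t)/5) - log(5)
D^5[K](t) = (-1280*e^(4*t) - 17600*e^(3*t) - 22000*e^(2*t) - 2500*e^(t))/(1024*e^(5*t) - 6400*e^(4*t) + 16000*e^(3*t) - 20000*e^(2*t) + 12500*e^(t) - 3125)

κ_5 = D^5[K](0) = 43380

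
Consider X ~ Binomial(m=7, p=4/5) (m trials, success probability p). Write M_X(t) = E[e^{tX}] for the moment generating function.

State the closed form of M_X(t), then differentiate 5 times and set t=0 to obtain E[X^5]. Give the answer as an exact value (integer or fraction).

M_X(t) = (4*e^(t)/5 + 1/5)^7
dM/dt = 114688*e^(7*t)/78125 + 172032*e^(6*t)/78125 + 21504*e^(5*t)/15625 + 7168*e^(4*t)/15625 + 1344*e^(3*t)/15625 + 672*e^(2*t)/78125 + 28*e^(t)/78125
d^2M/dt^2 = 802816*e^(7*t)/78125 + 1032192*e^(6*t)/78125 + 21504*e^(5*t)/3125 + 28672*e^(4*t)/15625 + 4032*e^(3*t)/15625 + 1344*e^(2*t)/78125 + 28*e^(t)/78125
d^3M/dt^3 = 5619712*e^(7*t)/78125 + 6193152*e^(6*t)/78125 + 21504*e^(5*t)/625 + 114688*e^(4*t)/15625 + 12096*e^(3*t)/15625 + 2688*e^(2*t)/78125 + 28*e^(t)/78125
d^4M/dt^4 = 39337984*e^(7*t)/78125 + 37158912*e^(6*t)/78125 + 21504*e^(5*t)/125 + 458752*e^(4*t)/15625 + 36288*e^(3*t)/15625 + 5376*e^(2*t)/78125 + 28*e^(t)/78125
d^5M/dt^5 = 275365888*e^(7*t)/78125 + 222953472*e^(6*t)/78125 + 21504*e^(5*t)/25 + 1835008*e^(4*t)/15625 + 108864*e^(3*t)/15625 + 10752*e^(2*t)/78125 + 28*e^(t)/78125

E[X^5] = d^5M/dt^5 |_{t=0} = 4601996/625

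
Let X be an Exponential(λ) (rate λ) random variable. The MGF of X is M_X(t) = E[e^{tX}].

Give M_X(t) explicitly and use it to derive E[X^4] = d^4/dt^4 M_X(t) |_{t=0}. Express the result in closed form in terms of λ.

E[X^4] = d^4M/dt^4 |_{t=0} = 24/λ^4

M_X(t) = λ/(λ - t)
dM/dt = λ/(λ^2 - 2*λ*t + t^2)
d^2M/dt^2 = -2*λ/(-λ^3 + 3*λ^2*t - 3*λ*t^2 + t^3)
d^3M/dt^3 = 6*λ/(λ^4 - 4*λ^3*t + 6*λ^2*t^2 - 4*λ*t^3 + t^4)
d^4M/dt^4 = -24*λ/(-λ^5 + 5*λ^4*t - 10*λ^3*t^2 + 10*λ^2*t^3 - 5*λ*t^4 + t^5)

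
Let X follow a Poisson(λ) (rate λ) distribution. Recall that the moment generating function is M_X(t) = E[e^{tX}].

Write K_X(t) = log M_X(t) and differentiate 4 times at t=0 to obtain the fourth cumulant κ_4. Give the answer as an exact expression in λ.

κ_4 = K^(4)(0) = λ

M_X(t) = e^(λ*(e^(t) - 1))
K_X(t) = log M_X(t) = λ*(e^(t) - 1)
K^(4)(t) = λ*e^(t)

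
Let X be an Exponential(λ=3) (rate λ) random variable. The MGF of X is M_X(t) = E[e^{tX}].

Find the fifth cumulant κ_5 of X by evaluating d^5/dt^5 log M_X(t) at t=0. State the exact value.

κ_5 = d^5K/dt^5 |_{t=0} = 8/81

M_X(t) = 3/(3 - t)
K_X(t) = log M_X(t) = -log(3 - t) + log(3)
dK/dt = -1/(t - 3)
d^2K/dt^2 = 1/(t^2 - 6*t + 9)
d^3K/dt^3 = -2/(t^3 - 9*t^2 + 27*t - 27)
d^4K/dt^4 = 6/(t^4 - 12*t^3 + 54*t^2 - 108*t + 81)
d^5K/dt^5 = -24/(t^5 - 15*t^4 + 90*t^3 - 270*t^2 + 405*t - 243)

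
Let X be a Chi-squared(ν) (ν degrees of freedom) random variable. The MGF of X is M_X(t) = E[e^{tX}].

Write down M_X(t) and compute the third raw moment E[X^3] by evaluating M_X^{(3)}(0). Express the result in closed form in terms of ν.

M_X(t) = (1 - 2*t)^(-ν/2)
dM/dt = -ν/(2*t*(1 - 2*t)^(ν/2) - (1 - 2*t)^(ν/2))
d^2M/dt^2 = (ν^2 + 2*ν)/(4*t^2*(1 - 2*t)^(ν/2) - 4*t*(1 - 2*t)^(ν/2) + (1 - 2*t)^(ν/2))
d^3M/dt^3 = (-ν^3 - 6*ν^2 - 8*ν)/(8*t^3*(1 - 2*t)^(ν/2) - 12*t^2*(1 - 2*t)^(ν/2) + 6*t*(1 - 2*t)^(ν/2) - (1 - 2*t)^(ν/2))

E[X^3] = d^3M/dt^3 |_{t=0} = ν*(ν^2 + 6*ν + 8)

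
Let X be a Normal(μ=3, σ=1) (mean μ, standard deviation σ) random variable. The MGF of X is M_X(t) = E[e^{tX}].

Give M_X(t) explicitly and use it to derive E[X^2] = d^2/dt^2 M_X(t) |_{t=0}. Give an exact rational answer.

M_X(t) = e^(t^2/2 + 3*t)
D^2[M](t) = t^2*e^(3*t)*e^(t^2/2) + 6*t*e^(3*t)*e^(t^2/2) + 10*e^(3*t)*e^(t^2/2)

E[X^2] = D^2[M](0) = 10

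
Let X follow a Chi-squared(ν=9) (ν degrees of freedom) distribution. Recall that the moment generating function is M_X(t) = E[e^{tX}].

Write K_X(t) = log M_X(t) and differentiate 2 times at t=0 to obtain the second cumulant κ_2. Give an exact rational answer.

κ_2 = d^2K/dt^2 |_{t=0} = 18

M_X(t) = (1 - 2*t)^(-9/2)
K_X(t) = log M_X(t) = -9*log(1 - 2*t)/2
dK/dt = -9/(2*t - 1)
d^2K/dt^2 = 18/(4*t^2 - 4*t + 1)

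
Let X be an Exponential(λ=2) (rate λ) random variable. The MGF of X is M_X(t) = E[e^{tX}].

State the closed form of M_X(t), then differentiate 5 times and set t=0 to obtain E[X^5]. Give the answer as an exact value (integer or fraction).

E[X^5] = d^5M/dt^5 |_{t=0} = 15/4

M_X(t) = 2/(2 - t)
dM/dt = 2/(t^2 - 4*t + 4)
d^2M/dt^2 = -4/(t^3 - 6*t^2 + 12*t - 8)
d^3M/dt^3 = 12/(t^4 - 8*t^3 + 24*t^2 - 32*t + 16)
d^4M/dt^4 = -48/(t^5 - 10*t^4 + 40*t^3 - 80*t^2 + 80*t - 32)
d^5M/dt^5 = 240/(t^6 - 12*t^5 + 60*t^4 - 160*t^3 + 240*t^2 - 192*t + 64)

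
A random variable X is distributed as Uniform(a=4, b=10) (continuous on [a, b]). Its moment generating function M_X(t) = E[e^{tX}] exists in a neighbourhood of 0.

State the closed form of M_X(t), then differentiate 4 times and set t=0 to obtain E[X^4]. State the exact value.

E[X^4] = D^4[M](0) = 16496/5

M_X(t) = (e^(10*t) - e^(4*t))/(6*t)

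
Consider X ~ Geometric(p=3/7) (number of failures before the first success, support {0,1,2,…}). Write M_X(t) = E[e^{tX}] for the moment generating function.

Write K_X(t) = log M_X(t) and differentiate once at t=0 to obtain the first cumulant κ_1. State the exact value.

κ_1 = K^(1)(0) = 4/3

M_X(t) = 3/(7*(1 - 4*e^(t)/7))
K_X(t) = log M_X(t) = -log(1 - 4*e^(t)/7) - log(7) + log(3)
K^(1)(t) = -4*e^(t)/(4*e^(t) - 7)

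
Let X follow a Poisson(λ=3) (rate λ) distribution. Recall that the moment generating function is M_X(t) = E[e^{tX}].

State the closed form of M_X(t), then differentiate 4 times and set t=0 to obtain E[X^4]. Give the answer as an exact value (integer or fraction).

E[X^4] = M^(4)(0) = 309

M_X(t) = e^(3*e^(t) - 3)
M^(4)(t) = (81*e^(4*t)*e^(3*e^(t)) + 162*e^(3*t)*e^(3*e^(t)) + 63*e^(2*t)*e^(3*e^(t)) + 3*e^(t)*e^(3*e^(t)))*e^(-3)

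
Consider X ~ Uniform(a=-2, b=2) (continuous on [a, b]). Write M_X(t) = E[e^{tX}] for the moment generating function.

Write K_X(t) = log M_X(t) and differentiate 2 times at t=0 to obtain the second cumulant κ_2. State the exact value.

κ_2 = K^(2)(0) = 4/3

M_X(t) = (e^(2*t) - e^(-2*t))/(4*t)
K_X(t) = log M_X(t) = -log(t) + log(e^(2*t) - e^(-2*t)) - 2*log(2)
K^(2)(t) = (-16*t^2*e^(4*t) + e^(8*t) - 2*e^(4*t) + 1)/(t^2*e^(8*t) - 2*t^2*e^(4*t) + t^2)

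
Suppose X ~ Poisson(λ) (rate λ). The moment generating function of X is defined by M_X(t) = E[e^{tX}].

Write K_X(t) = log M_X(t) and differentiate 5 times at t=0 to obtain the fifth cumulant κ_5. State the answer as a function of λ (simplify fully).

κ_5 = K′′′′′(0) = λ

M_X(t) = e^(λ*(e^(t) - 1))
K_X(t) = log M_X(t) = λ*(e^(t) - 1)
K′(t) = λ*e^(t)
K′′(t) = λ*e^(t)
K′′′(t) = λ*e^(t)
K′′′′(t) = λ*e^(t)
K′′′′′(t) = λ*e^(t)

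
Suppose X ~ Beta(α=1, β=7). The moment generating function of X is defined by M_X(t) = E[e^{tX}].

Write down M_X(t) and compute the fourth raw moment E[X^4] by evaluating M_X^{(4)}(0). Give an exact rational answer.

E[X^4] = D^4[M](0) = 1/330

M_X(t) = ₁F₁(1; 8; t)
D^4[M](t) = ₁F₁(5; 12; t)/330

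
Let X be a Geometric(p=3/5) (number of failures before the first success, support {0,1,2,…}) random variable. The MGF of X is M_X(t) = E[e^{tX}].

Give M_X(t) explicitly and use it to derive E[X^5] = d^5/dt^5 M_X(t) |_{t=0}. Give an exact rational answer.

E[X^5] = D^5[M](0) = 9854/81

M_X(t) = 3/(5*(1 - 2*e^(t)/5))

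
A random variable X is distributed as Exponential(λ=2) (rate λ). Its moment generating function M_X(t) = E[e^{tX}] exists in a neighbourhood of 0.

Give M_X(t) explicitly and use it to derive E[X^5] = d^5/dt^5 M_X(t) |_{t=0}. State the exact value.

M_X(t) = 2/(2 - t)
D^5[M](t) = 240/(t^6 - 12*t^5 + 60*t^4 - 160*t^3 + 240*t^2 - 192*t + 64)

E[X^5] = D^5[M](0) = 15/4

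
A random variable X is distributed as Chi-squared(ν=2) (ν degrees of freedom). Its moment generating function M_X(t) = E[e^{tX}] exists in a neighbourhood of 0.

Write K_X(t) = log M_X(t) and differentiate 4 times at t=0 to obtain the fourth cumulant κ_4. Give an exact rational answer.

M_X(t) = 1/(1 - 2*t)
K_X(t) = log M_X(t) = -log(1 - 2*t)
K^(4)(t) = 96/(16*t^4 - 32*t^3 + 24*t^2 - 8*t + 1)

κ_4 = K^(4)(0) = 96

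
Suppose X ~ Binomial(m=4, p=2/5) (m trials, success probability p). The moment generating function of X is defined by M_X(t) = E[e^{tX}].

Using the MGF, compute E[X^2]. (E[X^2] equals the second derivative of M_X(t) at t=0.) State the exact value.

M_X(t) = (2*e^(t)/5 + 3/5)^4
dM/dt = 64*e^(4*t)/625 + 288*e^(3*t)/625 + 432*e^(2*t)/625 + 216*e^(t)/625
d^2M/dt^2 = 256*e^(4*t)/625 + 864*e^(3*t)/625 + 864*e^(2*t)/625 + 216*e^(t)/625

E[X^2] = d^2M/dt^2 |_{t=0} = 88/25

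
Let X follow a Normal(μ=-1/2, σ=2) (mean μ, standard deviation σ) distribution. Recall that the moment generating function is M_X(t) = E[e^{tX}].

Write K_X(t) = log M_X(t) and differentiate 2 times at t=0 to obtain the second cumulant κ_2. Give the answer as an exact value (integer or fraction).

M_X(t) = e^(2*t^2 - t/2)
K_X(t) = log M_X(t) = 2*t^2 - t/2
K′(t) = 4*t - 1/2
K′′(t) = 4

κ_2 = K′′(0) = 4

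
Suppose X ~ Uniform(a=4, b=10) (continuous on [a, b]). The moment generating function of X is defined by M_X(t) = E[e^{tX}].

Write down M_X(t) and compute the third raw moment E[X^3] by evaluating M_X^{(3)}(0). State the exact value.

E[X^3] = d^3M/dt^3 |_{t=0} = 406

M_X(t) = (e^(10*t) - e^(4*t))/(6*t)
dM/dt = (10*t*e^(10*t) - 4*t*e^(4*t) - e^(10*t) + e^(4*t))/(6*t^2)
d^2M/dt^2 = (50*t^2*e^(10*t) - 8*t^2*e^(4*t) - 10*t*e^(10*t) + 4*t*e^(4*t) + e^(10*t) - e^(4*t))/(3*t^3)
d^3M/dt^3 = (500*t^3*e^(10*t) - 32*t^3*e^(4*t) - 150*t^2*e^(10*t) + 24*t^2*e^(4*t) + 30*t*e^(10*t) - 12*t*e^(4*t) - 3*e^(10*t) + 3*e^(4*t))/(3*t^4)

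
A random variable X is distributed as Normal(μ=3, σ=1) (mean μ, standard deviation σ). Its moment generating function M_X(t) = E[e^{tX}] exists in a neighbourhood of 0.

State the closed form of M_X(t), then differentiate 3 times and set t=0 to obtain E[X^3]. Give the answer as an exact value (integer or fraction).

E[X^3] = M′′′(0) = 36

M_X(t) = e^(t^2/2 + 3*t)
M′(t) = t*e^(3*t)*e^(t^2/2) + 3*e^(3*t)*e^(t^2/2)
M′′(t) = t^2*e^(3*t)*e^(t^2/2) + 6*t*e^(3*t)*e^(t^2/2) + 10*e^(3*t)*e^(t^2/2)
M′′′(t) = t^3*e^(3*t)*e^(t^2/2) + 9*t^2*e^(3*t)*e^(t^2/2) + 30*t*e^(3*t)*e^(t^2/2) + 36*e^(3*t)*e^(t^2/2)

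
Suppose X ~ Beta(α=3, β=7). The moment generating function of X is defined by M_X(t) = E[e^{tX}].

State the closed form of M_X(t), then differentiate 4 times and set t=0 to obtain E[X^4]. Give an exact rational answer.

M_X(t) = ₁F₁(3; 10; t)
M′(t) = 3*₁F₁(4; 11; t)/10
M′′(t) = 6*₁F₁(5; 12; t)/55
M′′′(t) = ₁F₁(6; 13; t)/22
M′′′′(t) = 3*₁F₁(7; 14; t)/143

E[X^4] = M′′′′(0) = 3/143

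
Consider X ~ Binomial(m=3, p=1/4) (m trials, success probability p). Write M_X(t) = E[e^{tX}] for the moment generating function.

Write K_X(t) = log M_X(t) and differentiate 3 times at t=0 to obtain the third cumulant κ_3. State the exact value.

M_X(t) = (e^(t)/4 + 3/4)^3
K_X(t) = log M_X(t) = 3*log(e^(t)/4 + 3/4)
D^3[K](t) = (-9*e^(2*t) + 27*e^(t))/(e^(3*t) + 9*e^(2*t) + 27*e^(t) + 27)

κ_3 = D^3[K](0) = 9/32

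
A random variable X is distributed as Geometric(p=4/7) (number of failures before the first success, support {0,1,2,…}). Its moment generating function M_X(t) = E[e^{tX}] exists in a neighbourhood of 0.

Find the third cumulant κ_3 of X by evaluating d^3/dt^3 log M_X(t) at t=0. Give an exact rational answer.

M_X(t) = 4/(7*(1 - 3*e^(t)/7))
K_X(t) = log M_X(t) = -log(1 - 3*e^(t)/7) - log(7) + 2*log(2)
K′(t) = -3*e^(t)/(3*e^(t) - 7)
K′′(t) = 21*e^(t)/(9*e^(2*t) - 42*e^(t) + 49)
K′′′(t) = (-63*e^(2*t) - 147*e^(t))/(27*e^(3*t) - 189*e^(2*t) + 441*e^(t) - 343)

κ_3 = K′′′(0) = 105/32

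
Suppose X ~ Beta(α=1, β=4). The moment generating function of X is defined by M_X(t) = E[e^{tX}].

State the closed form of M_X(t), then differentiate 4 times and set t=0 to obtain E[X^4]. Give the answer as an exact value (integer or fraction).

E[X^4] = d^4M/dt^4 |_{t=0} = 1/70

M_X(t) = ₁F₁(1; 5; t)
dM/dt = ₁F₁(2; 6; t)/5
d^2M/dt^2 = ₁F₁(3; 7; t)/15
d^3M/dt^3 = ₁F₁(4; 8; t)/35
d^4M/dt^4 = ₁F₁(5; 9; t)/70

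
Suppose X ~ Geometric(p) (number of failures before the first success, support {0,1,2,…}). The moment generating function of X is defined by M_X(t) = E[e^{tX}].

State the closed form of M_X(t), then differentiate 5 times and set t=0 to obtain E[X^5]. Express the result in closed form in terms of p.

E[X^5] = M^(5)(0) = -1 + 31/p - 180/p^2 + 390/p^3 - 360/p^4 + 120/p^5

M_X(t) = p/(-(1 - p)*e^(t) + 1)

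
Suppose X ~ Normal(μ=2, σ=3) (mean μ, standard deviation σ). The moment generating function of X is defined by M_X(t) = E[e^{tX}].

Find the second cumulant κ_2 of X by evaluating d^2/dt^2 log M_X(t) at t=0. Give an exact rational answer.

M_X(t) = e^(9*t^2/2 + 2*t)
K_X(t) = log M_X(t) = 9*t^2/2 + 2*t
D^2[K](t) = 9

κ_2 = D^2[K](0) = 9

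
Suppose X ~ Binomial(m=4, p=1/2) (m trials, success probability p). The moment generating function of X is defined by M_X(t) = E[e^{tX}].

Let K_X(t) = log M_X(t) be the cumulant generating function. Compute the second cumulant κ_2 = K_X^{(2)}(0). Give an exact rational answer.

κ_2 = d^2K/dt^2 |_{t=0} = 1

M_X(t) = (e^(t)/2 + 1/2)^4
K_X(t) = log M_X(t) = 4*log(e^(t)/2 + 1/2)
dK/dt = 4*e^(t)/(e^(t) + 1)
d^2K/dt^2 = 4*e^(t)/(e^(2*t) + 2*e^(t) + 1)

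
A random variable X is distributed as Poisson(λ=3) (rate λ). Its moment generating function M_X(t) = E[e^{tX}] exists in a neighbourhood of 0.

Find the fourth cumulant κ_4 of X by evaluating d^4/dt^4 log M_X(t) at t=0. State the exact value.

κ_4 = D^4[K](0) = 3

M_X(t) = e^(3*e^(t) - 3)
K_X(t) = log M_X(t) = 3*e^(t) - 3
D^4[K](t) = 3*e^(t)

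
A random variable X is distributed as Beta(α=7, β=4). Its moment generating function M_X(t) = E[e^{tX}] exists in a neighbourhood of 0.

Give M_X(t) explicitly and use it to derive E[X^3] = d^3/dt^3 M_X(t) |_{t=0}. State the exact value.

M_X(t) = ₁F₁(7; 11; t)
M^(3)(t) = 42*₁F₁(10; 14; t)/143

E[X^3] = M^(3)(0) = 42/143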